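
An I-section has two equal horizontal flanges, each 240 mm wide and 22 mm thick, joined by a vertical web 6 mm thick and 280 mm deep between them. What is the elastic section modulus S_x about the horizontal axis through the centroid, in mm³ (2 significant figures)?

Decompose the section into non-overlapping parts with the origin at the bottom-left of its bounding rectangle.
Bottom flange: 240 × 22, A = 5 280 mm², y = 11 mm, Ī = 212 960 mm⁴.
Web: 6 × 280, A = 1 680 mm², y = 162 mm, Ī = 10 976 000 mm⁴.
Top flange: 240 × 22, A = 5 280 mm², y = 313 mm, Ī = 212 960 mm⁴.
By symmetry the centroid is at mid-height, ȳ = 162 mm.
Transfer each piece to the horizontal axis through the centroid using Ī + A·d² with d = y − 162:
  bottom flange: d = -151 mm → contributes +120 602 240 mm⁴
  web: d = 0 mm → contributes +10 976 000 mm⁴
  top flange: d = 151 mm → contributes +120 602 240 mm⁴
Total I = 252 180 480 mm⁴.
Extreme fibre distance c = 162 mm; S = I/c = 1 556 670 mm³.

S_x ≈ 1.6 × 10⁶ mm³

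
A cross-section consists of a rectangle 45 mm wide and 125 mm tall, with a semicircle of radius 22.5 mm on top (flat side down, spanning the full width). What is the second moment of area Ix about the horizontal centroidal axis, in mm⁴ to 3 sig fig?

Ix ≈ 1.10 × 10⁷ mm⁴

Split into non-overlapping primitives; take the origin at the lower-left of the bounding box.
Rectangular body: 45 × 125, A = 5 625 mm², y = 62.5 mm, Ī = 7 324 219 mm⁴.
Semicircular cap: semicircle r = 22.5, A = 795.22 mm², y = 134.55 mm, Ī = 28 130 mm⁴.
Centroid: ȳ = ΣA·y / ΣA = 71.424 mm.
Transfer each piece to the horizontal centroidal axis using Ī + A·d² with d = y − 71.424:
  rectangular body: d = -8.9241 mm → contributes +7 772 193 mm⁴
  semicircular cap: d = 63.125 mm → contributes +3 196 896 mm⁴
Total I = 10 969 088 mm⁴.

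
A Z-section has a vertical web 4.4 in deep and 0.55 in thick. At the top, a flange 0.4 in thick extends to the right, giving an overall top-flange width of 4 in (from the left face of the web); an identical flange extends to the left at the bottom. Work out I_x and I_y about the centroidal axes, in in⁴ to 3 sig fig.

I_x ≈ 15.0 in⁴, I_y ≈ 13.8 in⁴

Split into non-overlapping primitives; take the origin at the lower-left of the bounding box.
Web: 0.55 × 4.4, A = 2.42 in², y = 2.2 in, Ī = 3.9043 in⁴.
Top flange (beyond web): 3.45 × 0.4, A = 1.38 in², y = 4.2 in, Ī = 0.0184 in⁴.
Bottom flange (beyond web): 3.45 × 0.4, A = 1.38 in², y = 0.2 in, Ī = 0.0184 in⁴.
Centroid: ȳ = ΣA·y / ΣA = 2.2 in.
Transfer each piece to the centroidal x-axis using Ī + A·d² with d = y − 2.2:
  web: d = 0 in → contributes +3.9043 in⁴
  top flange (beyond web): d = 2 in → contributes +5.5384 in⁴
  bottom flange (beyond web): d = -2 in → contributes +5.5384 in⁴
Total I = 14.981 in⁴.
For the y-axis: x̄ = 3.725 in.
Repeating about the centroidal y-axis gives I_y = 13.839 in⁴.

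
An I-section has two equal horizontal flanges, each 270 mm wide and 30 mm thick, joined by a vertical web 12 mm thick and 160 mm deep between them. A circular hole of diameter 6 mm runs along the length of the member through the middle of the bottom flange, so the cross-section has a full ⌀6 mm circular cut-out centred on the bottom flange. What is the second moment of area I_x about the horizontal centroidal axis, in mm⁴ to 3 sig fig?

Break the section into simple shapes (no overlaps), measuring from the bottom-left corner of the bounding box.
Bottom flange: 270 × 30, A = 8 100 mm², y = 15 mm, Ī = 607 500 mm⁴.
Web: 12 × 160, A = 1 920 mm², y = 110 mm, Ī = 4 096 000 mm⁴.
Top flange: 270 × 30, A = 8 100 mm², y = 205 mm, Ī = 607 500 mm⁴.
Hole (subtracted): ⌀6, A = 28.274 mm², y = 15 mm, Ī = 63.617 mm⁴.
Centroid: ȳ = ΣA·y / ΣA = 110.15 mm.
Transfer each piece to the horizontal centroidal axis using Ī + A·d² with d = y − 110.15:
  bottom flange: d = -95.148 mm → contributes +73 938 672 mm⁴
  web: d = -0.14847 mm → contributes +4 096 042 mm⁴
  top flange: d = 94.852 mm → contributes +73 481 685 mm⁴
  hole: d = -95.148 mm → contributes −256 038 mm⁴
Total I = 151 260 362 mm⁴.

I_x ≈ 1.51 × 10⁸ mm⁴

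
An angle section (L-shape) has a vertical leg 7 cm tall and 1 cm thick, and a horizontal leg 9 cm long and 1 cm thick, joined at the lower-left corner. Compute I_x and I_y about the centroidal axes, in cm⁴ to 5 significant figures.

I_x ≈ 62.850 cm⁴, I_y ≈ 118.85 cm⁴

Decompose the section into non-overlapping parts with the origin at the bottom-left of its bounding rectangle.
Vertical leg: 1 × 7, A = 7 cm², y = 3.5 cm, Ī = 28.58333 cm⁴.
Horizontal leg (remainder): 8 × 1, A = 8 cm², y = 0.5 cm, Ī = 0.6666667 cm⁴.
Centroid: ȳ = ΣA·y / ΣA = 1.9 cm.
Transfer each piece to the centroidal x-axis using Ī + A·d² with d = y − 1.9:
  vertical leg: d = 1.6 cm → contributes +46.50333 cm⁴
  horizontal leg (remainder): d = -1.4 cm → contributes +16.34667 cm⁴
Total I = 62.85 cm⁴.
For the y-axis: x̄ = 2.9 cm.
Repeating about the centroidal y-axis gives I_y = 118.85 cm⁴.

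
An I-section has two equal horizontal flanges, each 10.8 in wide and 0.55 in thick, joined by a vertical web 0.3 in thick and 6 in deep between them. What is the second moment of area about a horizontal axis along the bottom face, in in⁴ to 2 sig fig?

I_base ≈ 310 in⁴

Decompose the section into non-overlapping parts with the origin at the bottom-left of its bounding rectangle.
Bottom flange: 10.8 × 0.55, A = 5.94 in², y = 0.275 in, Ī = 0.1497 in⁴.
Web: 0.3 × 6, A = 1.8 in², y = 3.55 in, Ī = 5.4 in⁴.
Top flange: 10.8 × 0.55, A = 5.94 in², y = 6.825 in, Ī = 0.1497 in⁴.
Transfer each piece to the bottom edge using Ī + A·d² with d = y − 0:
  bottom flange: d = 0.275 in → contributes +0.599 in⁴
  web: d = 3.55 in → contributes +28.08 in⁴
  top flange: d = 6.825 in → contributes +276.8 in⁴
Total I = 305.5 in⁴.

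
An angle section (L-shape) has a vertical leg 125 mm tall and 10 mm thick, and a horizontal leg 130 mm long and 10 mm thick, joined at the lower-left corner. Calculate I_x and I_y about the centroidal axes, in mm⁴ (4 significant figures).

Split into non-overlapping primitives; take the origin at the lower-left of the bounding box.
Vertical leg: 10 × 125, A = 1 250 mm², y = 62.5 mm, Ī = 1 627 604 mm⁴.
Horizontal leg (remainder): 120 × 10, A = 1 200 mm², y = 5 mm, Ī = 10 000 mm⁴.
Centroid: ȳ = ΣA·y / ΣA = 34.3367 mm.
Transfer each piece to the centroidal x-axis using Ī + A·d² with d = y − 34.3367:
  vertical leg: d = 28.1633 mm → contributes +2 619 066 mm⁴
  horizontal leg (remainder): d = -29.3367 mm → contributes +1 042 773 mm⁴
Total I = 3 661 839 mm⁴.
For the y-axis: x̄ = 36.8367 mm.
Repeating about the centroidal y-axis gives I_y = 4 037 151 mm⁴.

I_x ≈ 3.662 × 10⁶ mm⁴, I_y ≈ 4.037 × 10⁶ mm⁴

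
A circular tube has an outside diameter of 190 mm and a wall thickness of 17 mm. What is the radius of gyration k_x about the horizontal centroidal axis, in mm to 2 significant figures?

k_x ≈ 61 mm

Treat the section as a set of non-overlapping primitives; coordinates are from the bounding-box lower-left.
Outer circle: ⌀190, A = 28 353 mm², y = 95 mm, Ī = 63 971 171 mm⁴.
Bore (subtracted): ⌀156, A = 19 113 mm², y = 95 mm, Ī = 29 071 557 mm⁴.
By symmetry the centroid is at mid-height, ȳ = 95 mm.
All pieces are centred on the horizontal centroidal axis, so I = ΣĪ (holes subtracted) = 34 899 614 mm⁴.
Radius of gyration: k = √(I/A) = √(34 899 614 / 9 239) = 61.46 mm.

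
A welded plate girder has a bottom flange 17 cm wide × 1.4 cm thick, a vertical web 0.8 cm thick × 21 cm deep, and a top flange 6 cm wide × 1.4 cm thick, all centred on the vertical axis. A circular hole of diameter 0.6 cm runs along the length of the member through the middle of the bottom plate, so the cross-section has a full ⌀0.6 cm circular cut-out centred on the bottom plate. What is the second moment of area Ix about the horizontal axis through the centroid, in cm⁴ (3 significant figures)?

Break the section into simple shapes (no overlaps), measuring from the bottom-left corner of the bounding box.
Bottom plate: 17 × 1.4, A = 23.8 cm², y = 0.7 cm, Ī = 3.8873 cm⁴.
Web plate: 0.8 × 21, A = 16.8 cm², y = 11.9 cm, Ī = 617.4 cm⁴.
Top plate: 6 × 1.4, A = 8.4 cm², y = 23.1 cm, Ī = 1.372 cm⁴.
Hole (subtracted): ⌀0.6, A = 0.28274 cm², y = 0.7 cm, Ī = 0.0063617 cm⁴.
Centroid: ȳ = ΣA·y / ΣA = 8.4246 cm.
Transfer each piece to the horizontal axis through the centroid using Ī + A·d² with d = y − 8.4246:
  bottom plate: d = -7.7246 cm → contributes +1 424 cm⁴
  web plate: d = 3.4754 cm → contributes +820.32 cm⁴
  top plate: d = 14.675 cm → contributes +1810.5 cm⁴
  hole: d = -7.7246 cm → contributes −16.877 cm⁴
Total I = 4037.9 cm⁴.

Ix ≈ 4040 cm⁴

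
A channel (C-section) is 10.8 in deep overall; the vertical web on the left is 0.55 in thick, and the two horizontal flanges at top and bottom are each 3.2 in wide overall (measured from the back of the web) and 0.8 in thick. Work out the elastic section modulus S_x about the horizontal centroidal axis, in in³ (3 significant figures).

S_x ≈ 30.4 in³

Treat the section as a set of non-overlapping primitives; coordinates are from the bounding-box lower-left.
Web: 0.55 × 10.8, A = 5.94 in², y = 5.4 in, Ī = 57.737 in⁴.
Top flange (beyond web): 2.65 × 0.8, A = 2.12 in², y = 10.4 in, Ī = 0.11307 in⁴.
Bottom flange (beyond web): 2.65 × 0.8, A = 2.12 in², y = 0.4 in, Ī = 0.11307 in⁴.
By symmetry the centroid is at mid-height, ȳ = 5.4 in.
Transfer each piece to the horizontal centroidal axis using Ī + A·d² with d = y − 5.4:
  web: d = 0 in → contributes +57.737 in⁴
  top flange (beyond web): d = 5 in → contributes +53.113 in⁴
  bottom flange (beyond web): d = -5 in → contributes +53.113 in⁴
Total I = 163.96 in⁴.
Extreme fibre distance c = 5.4 in; S = I/c = 30.364 in³.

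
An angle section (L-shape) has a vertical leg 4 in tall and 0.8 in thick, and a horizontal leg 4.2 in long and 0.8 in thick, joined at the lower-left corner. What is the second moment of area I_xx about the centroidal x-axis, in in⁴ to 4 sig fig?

I_xx ≈ 8.176 in⁴

Break the section into simple shapes (no overlaps), measuring from the bottom-left corner of the bounding box.
Vertical leg: 0.8 × 4, A = 3.2 in², y = 2 in, Ī = 4.26667 in⁴.
Horizontal leg (remainder): 3.4 × 0.8, A = 2.72 in², y = 0.4 in, Ī = 0.145067 in⁴.
Centroid: ȳ = ΣA·y / ΣA = 1.26486 in.
Transfer each piece to the centroidal x-axis using Ī + A·d² with d = y − 1.26486:
  vertical leg: d = 0.735135 in → contributes +5.99602 in⁴
  horizontal leg (remainder): d = -0.864865 in → contributes +2.1796 in⁴
Total I = 8.17563 in⁴.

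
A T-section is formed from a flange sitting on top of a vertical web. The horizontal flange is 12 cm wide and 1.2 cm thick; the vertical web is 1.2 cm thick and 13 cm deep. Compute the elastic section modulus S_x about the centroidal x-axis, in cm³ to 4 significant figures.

Treat the section as a set of non-overlapping primitives; coordinates are from the bounding-box lower-left.
Flange: 12 × 1.2, A = 14.4 cm², y = 13.6 cm, Ī = 1.728 cm⁴.
Web: 1.2 × 13, A = 15.6 cm², y = 6.5 cm, Ī = 219.7 cm⁴.
Centroid: ȳ = ΣA·y / ΣA = 9.908 cm.
Transfer each piece to the centroidal x-axis using Ī + A·d² with d = y − 9.908:
  flange: d = 3.692 cm → contributes +198.012 cm⁴
  web: d = -3.408 cm → contributes +400.886 cm⁴
Total I = 598.898 cm⁴.
Extreme fibre distance c = 9.908 cm; S = I/c = 60.4459 cm³.

S_x ≈ 60.45 cm³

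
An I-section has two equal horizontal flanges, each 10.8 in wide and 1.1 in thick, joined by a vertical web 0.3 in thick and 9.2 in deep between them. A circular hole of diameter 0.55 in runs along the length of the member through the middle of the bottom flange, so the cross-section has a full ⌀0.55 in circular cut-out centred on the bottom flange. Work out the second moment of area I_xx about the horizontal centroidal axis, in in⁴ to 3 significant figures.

I_xx ≈ 646 in⁴

Treat the section as a set of non-overlapping primitives; coordinates are from the bounding-box lower-left.
Bottom flange: 10.8 × 1.1, A = 11.88 in², y = 0.55 in, Ī = 1.1979 in⁴.
Web: 0.3 × 9.2, A = 2.76 in², y = 5.7 in, Ī = 19.467 in⁴.
Top flange: 10.8 × 1.1, A = 11.88 in², y = 10.85 in, Ī = 1.1979 in⁴.
Hole (subtracted): ⌀0.55, A = 0.23758 in², y = 0.55 in, Ī = 0.0044918 in⁴.
Centroid: ȳ = ΣA·y / ΣA = 5.7466 in.
Transfer each piece to the horizontal centroidal axis using Ī + A·d² with d = y − 5.7466:
  bottom flange: d = -5.1966 in → contributes +322.01 in⁴
  web: d = -0.046554 in → contributes +19.473 in⁴
  top flange: d = 5.1034 in → contributes +310.61 in⁴
  hole: d = -5.1966 in → contributes −6.4202 in⁴
Total I = 645.67 in⁴.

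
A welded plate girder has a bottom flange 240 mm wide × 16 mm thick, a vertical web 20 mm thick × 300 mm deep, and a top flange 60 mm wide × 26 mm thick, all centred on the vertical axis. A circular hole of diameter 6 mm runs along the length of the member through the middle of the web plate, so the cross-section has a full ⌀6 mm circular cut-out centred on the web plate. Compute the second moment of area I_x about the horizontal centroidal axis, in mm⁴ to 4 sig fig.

I_x ≈ 1.716 × 10⁸ mm⁴

Treat the section as a set of non-overlapping primitives; coordinates are from the bounding-box lower-left.
Bottom plate: 240 × 16, A = 3 840 mm², y = 8 mm, Ī = 81 920 mm⁴.
Web plate: 20 × 300, A = 6 000 mm², y = 166 mm, Ī = 45 000 000 mm⁴.
Top plate: 60 × 26, A = 1 560 mm², y = 329 mm, Ī = 87 880 mm⁴.
Hole (subtracted): ⌀6, A = 28.2743 mm², y = 166 mm, Ī = 63.6173 mm⁴.
Centroid: ȳ = ΣA·y / ΣA = 135.007 mm.
Transfer each piece to the horizontal centroidal axis using Ī + A·d² with d = y − 135.007:
  bottom plate: d = -127.007 mm → contributes +62 024 442 mm⁴
  web plate: d = 30.9927 mm → contributes +50 763 269 mm⁴
  top plate: d = 193.993 mm → contributes +58 795 596 mm⁴
  hole: d = 30.9927 mm → contributes −27222.4 mm⁴
Total I = 171 556 084 mm⁴.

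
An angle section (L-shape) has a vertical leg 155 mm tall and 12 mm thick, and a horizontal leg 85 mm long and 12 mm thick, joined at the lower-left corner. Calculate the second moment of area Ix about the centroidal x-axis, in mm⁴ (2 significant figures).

Ix ≈ 6.8 × 10⁶ mm⁴

Break the section into simple shapes (no overlaps), measuring from the bottom-left corner of the bounding box.
Vertical leg: 12 × 155, A = 1 860 mm², y = 77.5 mm, Ī = 3 723 875 mm⁴.
Horizontal leg (remainder): 73 × 12, A = 876 mm², y = 6 mm, Ī = 10 512 mm⁴.
Centroid: ȳ = ΣA·y / ΣA = 54.61 mm.
Transfer each piece to the centroidal x-axis using Ī + A·d² with d = y − 54.61:
  vertical leg: d = 22.89 mm → contributes +4 698 643 mm⁴
  horizontal leg (remainder): d = -48.61 mm → contributes +2 080 224 mm⁴
Total I = 6 778 866 mm⁴.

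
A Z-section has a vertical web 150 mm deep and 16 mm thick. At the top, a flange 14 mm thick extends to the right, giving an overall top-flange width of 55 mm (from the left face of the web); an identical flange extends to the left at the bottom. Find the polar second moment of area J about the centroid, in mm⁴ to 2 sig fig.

J ≈ 1.1 × 10⁷ mm⁴

Decompose the section into non-overlapping parts with the origin at the bottom-left of its bounding rectangle.
Web: 16 × 150, A = 2 400 mm², y = 75 mm, Ī = 4 500 000 mm⁴.
Top flange (beyond web): 39 × 14, A = 546 mm², y = 143 mm, Ī = 8 918 mm⁴.
Bottom flange (beyond web): 39 × 14, A = 546 mm², y = 7 mm, Ī = 8 918 mm⁴.
Centroid: ȳ = ΣA·y / ΣA = 75 mm.
Transfer each piece to the centroidal x-axis using Ī + A·d² with d = y − 75:
  web: d = 0 mm → contributes +4 500 000 mm⁴
  top flange (beyond web): d = 68 mm → contributes +2 533 622 mm⁴
  bottom flange (beyond web): d = -68 mm → contributes +2 533 622 mm⁴
Total I = 9 567 244 mm⁴.
For the y-axis: x̄ = 47 mm.
Repeating about the centroidal y-axis gives I_y = 1 015 436 mm⁴.
Polar second moment: J = I_x + I_y = 10 582 680 mm⁴.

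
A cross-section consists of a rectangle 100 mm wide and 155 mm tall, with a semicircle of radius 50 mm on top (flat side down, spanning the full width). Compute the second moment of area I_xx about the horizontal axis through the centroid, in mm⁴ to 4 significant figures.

Decompose the section into non-overlapping parts with the origin at the bottom-left of its bounding rectangle.
Rectangular body: 100 × 155, A = 15 500 mm², y = 77.5 mm, Ī = 31 032 292 mm⁴.
Semicircular cap: semicircle r = 50, A = 3926.99 mm², y = 176.221 mm, Ī = 685 981 mm⁴.
Centroid: ȳ = ΣA·y / ΣA = 97.4555 mm.
Transfer each piece to the horizontal axis through the centroid using Ī + A·d² with d = y − 97.4555:
  rectangular body: d = -19.9555 mm → contributes +37 204 726 mm⁴
  semicircular cap: d = 78.7652 mm → contributes +25 048 843 mm⁴
Total I = 62 253 569 mm⁴.

I_xx ≈ 6.225 × 10⁷ mm⁴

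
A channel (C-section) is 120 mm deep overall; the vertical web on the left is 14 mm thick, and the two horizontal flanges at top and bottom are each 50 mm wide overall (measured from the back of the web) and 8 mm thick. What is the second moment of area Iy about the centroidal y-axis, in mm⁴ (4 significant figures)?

Decompose the section into non-overlapping parts with the origin at the bottom-left of its bounding rectangle.
Web: 14 × 120, A = 1 680 mm², x = 7 mm, Ī = 27 440 mm⁴.
Top flange (beyond web): 36 × 8, A = 288 mm², x = 32 mm, Ī = 31 104 mm⁴.
Bottom flange (beyond web): 36 × 8, A = 288 mm², x = 32 mm, Ī = 31 104 mm⁴.
Centroid: x̄ = ΣA·x / ΣA = 13.383 mm.
Transfer each piece to the centroidal y-axis using Ī + A·d² with d = x − 13.383:
  web: d = -6.38298 mm → contributes +95887.3 mm⁴
  top flange (beyond web): d = 18.617 mm → contributes +130 923 mm⁴
  bottom flange (beyond web): d = 18.617 mm → contributes +130 923 mm⁴
Total I = 357 733 mm⁴.

Iy ≈ 3.577 × 10⁵ mm⁴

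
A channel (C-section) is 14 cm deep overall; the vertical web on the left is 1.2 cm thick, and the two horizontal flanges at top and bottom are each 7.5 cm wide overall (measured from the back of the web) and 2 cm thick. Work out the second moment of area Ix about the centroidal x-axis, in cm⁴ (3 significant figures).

Break the section into simple shapes (no overlaps), measuring from the bottom-left corner of the bounding box.
Web: 1.2 × 14, A = 16.8 cm², y = 7 cm, Ī = 274.4 cm⁴.
Top flange (beyond web): 6.3 × 2, A = 12.6 cm², y = 13 cm, Ī = 4.2 cm⁴.
Bottom flange (beyond web): 6.3 × 2, A = 12.6 cm², y = 1 cm, Ī = 4.2 cm⁴.
By symmetry the centroid is at mid-height, ȳ = 7 cm.
Transfer each piece to the centroidal x-axis using Ī + A·d² with d = y − 7:
  web: d = 0 cm → contributes +274.4 cm⁴
  top flange (beyond web): d = 6 cm → contributes +457.8 cm⁴
  bottom flange (beyond web): d = -6 cm → contributes +457.8 cm⁴
Total I = 1 190 cm⁴.

Ix ≈ 1190 cm⁴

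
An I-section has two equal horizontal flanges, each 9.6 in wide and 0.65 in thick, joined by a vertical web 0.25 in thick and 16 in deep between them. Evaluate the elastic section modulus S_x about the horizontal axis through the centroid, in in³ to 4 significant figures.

Treat the section as a set of non-overlapping primitives; coordinates are from the bounding-box lower-left.
Bottom flange: 9.6 × 0.65, A = 6.24 in², y = 0.325 in, Ī = 0.2197 in⁴.
Web: 0.25 × 16, A = 4 in², y = 8.65 in, Ī = 85.3333 in⁴.
Top flange: 9.6 × 0.65, A = 6.24 in², y = 16.975 in, Ī = 0.2197 in⁴.
By symmetry the centroid is at mid-height, ȳ = 8.65 in.
Transfer each piece to the horizontal axis through the centroid using Ī + A·d² with d = y − 8.65:
  bottom flange: d = -8.325 in → contributes +432.687 in⁴
  web: d = 0 in → contributes +85.3333 in⁴
  top flange: d = 8.325 in → contributes +432.687 in⁴
Total I = 950.707 in⁴.
Extreme fibre distance c = 8.65 in; S = I/c = 109.908 in³.

S_x ≈ 109.9 in³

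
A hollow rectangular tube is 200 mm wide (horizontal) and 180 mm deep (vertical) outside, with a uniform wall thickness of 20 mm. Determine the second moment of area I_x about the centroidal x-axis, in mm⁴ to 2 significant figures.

Break the section into simple shapes (no overlaps), measuring from the bottom-left corner of the bounding box.
Outer rectangle: 200 × 180, A = 36 000 mm², y = 90 mm, Ī = 97 200 000 mm⁴.
Inner void (subtracted): 160 × 140, A = 22 400 mm², y = 90 mm, Ī = 36 586 667 mm⁴.
By symmetry the centroid is at mid-height, ȳ = 90 mm.
All pieces are centred on the centroidal x-axis, so I = ΣĪ (holes subtracted) = 60 613 333 mm⁴.

I_x ≈ 6.1 × 10⁷ mm⁴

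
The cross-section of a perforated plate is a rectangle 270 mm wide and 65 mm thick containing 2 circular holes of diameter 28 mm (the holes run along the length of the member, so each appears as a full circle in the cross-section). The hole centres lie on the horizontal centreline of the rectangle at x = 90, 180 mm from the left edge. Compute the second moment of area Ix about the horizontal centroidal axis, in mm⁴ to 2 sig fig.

Ix ≈ 6.1 × 10⁶ mm⁴

Treat the section as a set of non-overlapping primitives; coordinates are from the bounding-box lower-left.
Plate: 270 × 65, A = 17 550 mm², y = 32.5 mm, Ī = 6 179 063 mm⁴.
Hole 1 (subtracted): ⌀28, A = 615.8 mm², y = 32.5 mm, Ī = 30 172 mm⁴.
Hole 2 (subtracted): ⌀28, A = 615.8 mm², y = 32.5 mm, Ī = 30 172 mm⁴.
By symmetry the centroid is at mid-height, ȳ = 32.5 mm.
All pieces are centred on the horizontal centroidal axis, so I = ΣĪ (holes subtracted) = 6 118 719 mm⁴.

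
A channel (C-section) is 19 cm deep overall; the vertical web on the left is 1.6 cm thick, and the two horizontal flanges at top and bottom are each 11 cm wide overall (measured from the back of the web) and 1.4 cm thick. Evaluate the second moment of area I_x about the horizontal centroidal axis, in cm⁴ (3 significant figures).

Split into non-overlapping primitives; take the origin at the lower-left of the bounding box.
Web: 1.6 × 19, A = 30.4 cm², y = 9.5 cm, Ī = 914.53 cm⁴.
Top flange (beyond web): 9.4 × 1.4, A = 13.16 cm², y = 18.3 cm, Ī = 2.1495 cm⁴.
Bottom flange (beyond web): 9.4 × 1.4, A = 13.16 cm², y = 0.7 cm, Ī = 2.1495 cm⁴.
By symmetry the centroid is at mid-height, ȳ = 9.5 cm.
Transfer each piece to the horizontal centroidal axis using Ī + A·d² with d = y − 9.5:
  web: d = 0 cm → contributes +914.53 cm⁴
  top flange (beyond web): d = 8.8 cm → contributes +1021.3 cm⁴
  bottom flange (beyond web): d = -8.8 cm → contributes +1021.3 cm⁴
Total I = 2957.1 cm⁴.

I_x ≈ 2960 cm⁴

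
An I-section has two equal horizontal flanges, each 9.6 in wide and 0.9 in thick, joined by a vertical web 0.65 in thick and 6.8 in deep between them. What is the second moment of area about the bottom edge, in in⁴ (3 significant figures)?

Treat the section as a set of non-overlapping primitives; coordinates are from the bounding-box lower-left.
Bottom flange: 9.6 × 0.9, A = 8.64 in², y = 0.45 in, Ī = 0.5832 in⁴.
Web: 0.65 × 6.8, A = 4.42 in², y = 4.3 in, Ī = 17.032 in⁴.
Top flange: 9.6 × 0.9, A = 8.64 in², y = 8.15 in, Ī = 0.5832 in⁴.
Transfer each piece to a horizontal axis along the bottom face using Ī + A·d² with d = y − 0:
  bottom flange: d = 0.45 in → contributes +2.3328 in⁴
  web: d = 4.3 in → contributes +98.758 in⁴
  top flange: d = 8.15 in → contributes +574.47 in⁴
Total I = 675.56 in⁴.

I_base ≈ 676 in⁴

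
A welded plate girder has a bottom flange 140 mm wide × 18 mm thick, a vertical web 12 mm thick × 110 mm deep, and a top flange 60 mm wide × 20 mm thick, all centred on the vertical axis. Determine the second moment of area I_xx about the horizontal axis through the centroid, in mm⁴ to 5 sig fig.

I_xx ≈ 1.5455 × 10⁷ mm⁴

Decompose the section into non-overlapping parts with the origin at the bottom-left of its bounding rectangle.
Bottom plate: 140 × 18, A = 2 520 mm², y = 9 mm, Ī = 68 040 mm⁴.
Web plate: 12 × 110, A = 1 320 mm², y = 73 mm, Ī = 1 331 000 mm⁴.
Top plate: 60 × 20, A = 1 200 mm², y = 138 mm, Ī = 40 000 mm⁴.
Centroid: ȳ = ΣA·y / ΣA = 56.47619 mm.
Transfer each piece to the horizontal axis through the centroid using Ī + A·d² with d = y − 56.47619:
  bottom plate: d = -47.47619 mm → contributes +5 748 091 mm⁴
  web plate: d = 16.52381 mm → contributes +1 691 408 mm⁴
  top plate: d = 81.52381 mm → contributes +8 015 358 mm⁴
Total I = 15 454 857 mm⁴.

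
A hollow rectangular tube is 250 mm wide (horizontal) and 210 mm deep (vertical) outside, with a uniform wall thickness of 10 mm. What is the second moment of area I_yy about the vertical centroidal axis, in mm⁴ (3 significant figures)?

I_yy ≈ 8.08 × 10⁷ mm⁴

Decompose the section into non-overlapping parts with the origin at the bottom-left of its bounding rectangle.
Outer rectangle: 250 × 210, A = 52 500 mm², x = 125 mm, Ī = 273 437 500 mm⁴.
Inner void (subtracted): 230 × 190, A = 43 700 mm², x = 125 mm, Ī = 192 644 167 mm⁴.
By symmetry the centroid is at mid-width, x̄ = 125 mm.
All pieces are centred on the vertical centroidal axis, so I = ΣĪ (holes subtracted) = 80 793 333 mm⁴.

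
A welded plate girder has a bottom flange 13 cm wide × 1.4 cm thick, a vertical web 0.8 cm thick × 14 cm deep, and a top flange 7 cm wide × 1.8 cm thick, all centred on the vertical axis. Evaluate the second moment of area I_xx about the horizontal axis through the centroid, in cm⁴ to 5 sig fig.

I_xx ≈ 2015.5 cm⁴

Treat the section as a set of non-overlapping primitives; coordinates are from the bounding-box lower-left.
Bottom plate: 13 × 1.4, A = 18.2 cm², y = 0.7 cm, Ī = 2.972667 cm⁴.
Web plate: 0.8 × 14, A = 11.2 cm², y = 8.4 cm, Ī = 182.9333 cm⁴.
Top plate: 7 × 1.8, A = 12.6 cm², y = 16.3 cm, Ī = 3.402 cm⁴.
Centroid: ȳ = ΣA·y / ΣA = 7.433333 cm.
Transfer each piece to the horizontal axis through the centroid using Ī + A·d² with d = y − 7.433333:
  bottom plate: d = -6.733333 cm → contributes +828.1202 cm⁴
  web plate: d = 0.9666667 cm → contributes +193.3991 cm⁴
  top plate: d = 8.866667 cm → contributes +993.986 cm⁴
Total I = 2015.505 cm⁴.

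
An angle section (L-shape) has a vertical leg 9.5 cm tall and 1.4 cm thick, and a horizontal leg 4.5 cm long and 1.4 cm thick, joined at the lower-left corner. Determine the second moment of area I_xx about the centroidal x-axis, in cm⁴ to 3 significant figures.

Break the section into simple shapes (no overlaps), measuring from the bottom-left corner of the bounding box.
Vertical leg: 1.4 × 9.5, A = 13.3 cm², y = 4.75 cm, Ī = 100.03 cm⁴.
Horizontal leg (remainder): 3.1 × 1.4, A = 4.34 cm², y = 0.7 cm, Ī = 0.70887 cm⁴.
Centroid: ȳ = ΣA·y / ΣA = 3.7536 cm.
Transfer each piece to the centroidal x-axis using Ī + A·d² with d = y − 3.7536:
  vertical leg: d = 0.99643 cm → contributes +113.23 cm⁴
  horizontal leg (remainder): d = -3.0536 cm → contributes +41.176 cm⁴
Total I = 154.41 cm⁴.

I_xx ≈ 154 cm⁴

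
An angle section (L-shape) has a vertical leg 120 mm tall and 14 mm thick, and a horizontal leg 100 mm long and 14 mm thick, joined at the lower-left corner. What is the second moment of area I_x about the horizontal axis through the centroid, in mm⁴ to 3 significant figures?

Treat the section as a set of non-overlapping primitives; coordinates are from the bounding-box lower-left.
Vertical leg: 14 × 120, A = 1 680 mm², y = 60 mm, Ī = 2 016 000 mm⁴.
Horizontal leg (remainder): 86 × 14, A = 1 204 mm², y = 7 mm, Ī = 19 665 mm⁴.
Centroid: ȳ = ΣA·y / ΣA = 37.874 mm.
Transfer each piece to the horizontal axis through the centroid using Ī + A·d² with d = y − 37.874:
  vertical leg: d = 22.126 mm → contributes +2 838 476 mm⁴
  horizontal leg (remainder): d = -30.874 mm → contributes +1 167 307 mm⁴
Total I = 4 005 783 mm⁴.

I_x ≈ 4.01 × 10⁶ mm⁴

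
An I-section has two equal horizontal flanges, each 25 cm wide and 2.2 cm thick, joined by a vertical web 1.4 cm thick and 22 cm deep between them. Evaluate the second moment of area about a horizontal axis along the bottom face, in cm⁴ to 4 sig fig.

I_base ≈ 4.192 × 10⁴ cm⁴

Decompose the section into non-overlapping parts with the origin at the bottom-left of its bounding rectangle.
Bottom flange: 25 × 2.2, A = 55 cm², y = 1.1 cm, Ī = 22.1833 cm⁴.
Web: 1.4 × 22, A = 30.8 cm², y = 13.2 cm, Ī = 1242.27 cm⁴.
Top flange: 25 × 2.2, A = 55 cm², y = 25.3 cm, Ī = 22.1833 cm⁴.
Transfer each piece to the base of the section using Ī + A·d² with d = y − 0:
  bottom flange: d = 1.1 cm → contributes +88.7333 cm⁴
  web: d = 13.2 cm → contributes +6608.86 cm⁴
  top flange: d = 25.3 cm → contributes +35227.1 cm⁴
Total I = 41924.7 cm⁴.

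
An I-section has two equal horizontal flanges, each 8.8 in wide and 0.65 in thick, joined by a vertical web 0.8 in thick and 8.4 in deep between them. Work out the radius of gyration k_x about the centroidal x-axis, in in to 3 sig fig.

k_x ≈ 3.89 in

Break the section into simple shapes (no overlaps), measuring from the bottom-left corner of the bounding box.
Bottom flange: 8.8 × 0.65, A = 5.72 in², y = 0.325 in, Ī = 0.20139 in⁴.
Web: 0.8 × 8.4, A = 6.72 in², y = 4.85 in, Ī = 39.514 in⁴.
Top flange: 8.8 × 0.65, A = 5.72 in², y = 9.375 in, Ī = 0.20139 in⁴.
By symmetry the centroid is at mid-height, ȳ = 4.85 in.
Transfer each piece to the centroidal x-axis using Ī + A·d² with d = y − 4.85:
  bottom flange: d = -4.525 in → contributes +117.32 in⁴
  web: d = 0 in → contributes +39.514 in⁴
  top flange: d = 4.525 in → contributes +117.32 in⁴
Total I = 274.16 in⁴.
Radius of gyration: k = √(I/A) = √(274.16 / 18.16) = 3.8855 in.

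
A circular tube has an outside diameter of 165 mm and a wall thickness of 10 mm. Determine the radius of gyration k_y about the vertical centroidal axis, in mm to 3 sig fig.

k_y ≈ 54.9 mm

Treat the section as a set of non-overlapping primitives; coordinates are from the bounding-box lower-left.
Outer circle: ⌀165, A = 21 382 mm², x = 82.5 mm, Ī = 36 383 601 mm⁴.
Bore (subtracted): ⌀145, A = 16 513 mm², x = 82.5 mm, Ī = 21 699 109 mm⁴.
By symmetry the centroid is at mid-width, x̄ = 82.5 mm.
All pieces are centred on the vertical centroidal axis, so I = ΣĪ (holes subtracted) = 14 684 491 mm⁴.
Radius of gyration: k = √(I/A) = √(14 684 491 / 4869.5) = 54.915 mm.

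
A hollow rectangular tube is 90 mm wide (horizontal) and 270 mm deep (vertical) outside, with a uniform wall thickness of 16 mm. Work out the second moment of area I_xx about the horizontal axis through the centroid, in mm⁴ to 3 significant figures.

I_xx ≈ 8.25 × 10⁷ mm⁴

Decompose the section into non-overlapping parts with the origin at the bottom-left of its bounding rectangle.
Outer rectangle: 90 × 270, A = 24 300 mm², y = 135 mm, Ī = 147 622 500 mm⁴.
Inner void (subtracted): 58 × 238, A = 13 804 mm², y = 135 mm, Ī = 65 159 481 mm⁴.
By symmetry the centroid is at mid-height, ȳ = 135 mm.
All pieces are centred on the horizontal axis through the centroid, so I = ΣĪ (holes subtracted) = 82 463 019 mm⁴.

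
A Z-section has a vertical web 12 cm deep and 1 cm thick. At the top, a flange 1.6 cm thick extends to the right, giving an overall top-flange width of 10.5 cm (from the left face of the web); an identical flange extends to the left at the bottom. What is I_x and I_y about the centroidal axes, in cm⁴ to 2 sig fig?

I_x ≈ 970 cm⁴, I_y ≈ 1100 cm⁴

Break the section into simple shapes (no overlaps), measuring from the bottom-left corner of the bounding box.
Web: 1 × 12, A = 12 cm², y = 6 cm, Ī = 144 cm⁴.
Top flange (beyond web): 9.5 × 1.6, A = 15.2 cm², y = 11.2 cm, Ī = 3.243 cm⁴.
Bottom flange (beyond web): 9.5 × 1.6, A = 15.2 cm², y = 0.8 cm, Ī = 3.243 cm⁴.
Centroid: ȳ = ΣA·y / ΣA = 6 cm.
Transfer each piece to the centroidal x-axis using Ī + A·d² with d = y − 6:
  web: d = 0 cm → contributes +144 cm⁴
  top flange (beyond web): d = 5.2 cm → contributes +414.3 cm⁴
  bottom flange (beyond web): d = -5.2 cm → contributes +414.3 cm⁴
Total I = 972.5 cm⁴.
For the y-axis: x̄ = 10 cm.
Repeating about the centroidal y-axis gives I_y = 1 068 cm⁴.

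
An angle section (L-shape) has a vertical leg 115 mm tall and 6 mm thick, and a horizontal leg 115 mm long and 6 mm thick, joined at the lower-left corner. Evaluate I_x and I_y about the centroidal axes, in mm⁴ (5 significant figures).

Treat the section as a set of non-overlapping primitives; coordinates are from the bounding-box lower-left.
Vertical leg: 6 × 115, A = 690 mm², y = 57.5 mm, Ī = 760437.5 mm⁴.
Horizontal leg (remainder): 109 × 6, A = 654 mm², y = 3 mm, Ī = 1 962 mm⁴.
Centroid: ȳ = ΣA·y / ΣA = 30.97991 mm.
Transfer each piece to the centroidal x-axis using Ī + A·d² with d = y − 30.97991:
  vertical leg: d = 26.52009 mm → contributes +1 245 725 mm⁴
  horizontal leg (remainder): d = -27.97991 mm → contributes +513962.5 mm⁴
Total I = 1 759 687 mm⁴.
For the y-axis: x̄ = 30.97991 mm.
Repeating about the centroidal y-axis gives I_y = 1 759 687 mm⁴.

I_x ≈ 1.7597 × 10⁶ mm⁴, I_y ≈ 1.7597 × 10⁶ mm⁴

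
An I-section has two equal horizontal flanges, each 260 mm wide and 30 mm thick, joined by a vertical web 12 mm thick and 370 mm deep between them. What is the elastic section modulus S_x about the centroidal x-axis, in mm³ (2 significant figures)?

S_x ≈ 3.1 × 10⁶ mm³

Split into non-overlapping primitives; take the origin at the lower-left of the bounding box.
Bottom flange: 260 × 30, A = 7 800 mm², y = 15 mm, Ī = 585 000 mm⁴.
Web: 12 × 370, A = 4 440 mm², y = 215 mm, Ī = 50 653 000 mm⁴.
Top flange: 260 × 30, A = 7 800 mm², y = 415 mm, Ī = 585 000 mm⁴.
By symmetry the centroid is at mid-height, ȳ = 215 mm.
Transfer each piece to the centroidal x-axis using Ī + A·d² with d = y − 215:
  bottom flange: d = -200 mm → contributes +312 585 000 mm⁴
  web: d = 0 mm → contributes +50 653 000 mm⁴
  top flange: d = 200 mm → contributes +312 585 000 mm⁴
Total I = 675 823 000 mm⁴.
Extreme fibre distance c = 215 mm; S = I/c = 3 143 363 mm³.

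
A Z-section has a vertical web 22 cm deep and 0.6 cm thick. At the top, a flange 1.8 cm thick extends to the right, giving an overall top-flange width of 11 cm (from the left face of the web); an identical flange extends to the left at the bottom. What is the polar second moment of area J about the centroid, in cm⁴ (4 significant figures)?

Decompose the section into non-overlapping parts with the origin at the bottom-left of its bounding rectangle.
Web: 0.6 × 22, A = 13.2 cm², y = 11 cm, Ī = 532.4 cm⁴.
Top flange (beyond web): 10.4 × 1.8, A = 18.72 cm², y = 21.1 cm, Ī = 5.0544 cm⁴.
Bottom flange (beyond web): 10.4 × 1.8, A = 18.72 cm², y = 0.9 cm, Ī = 5.0544 cm⁴.
Centroid: ȳ = ΣA·y / ΣA = 11 cm.
Transfer each piece to the centroidal x-axis using Ī + A·d² with d = y − 11:
  web: d = 0 cm → contributes +532.4 cm⁴
  top flange (beyond web): d = 10.1 cm → contributes +1914.68 cm⁴
  bottom flange (beyond web): d = -10.1 cm → contributes +1914.68 cm⁴
Total I = 4361.76 cm⁴.
For the y-axis: x̄ = 10.7 cm.
Repeating about the centroidal y-axis gives I_y = 1470.42 cm⁴.
Polar second moment: J = I_x + I_y = 5832.18 cm⁴.

J ≈ 5832 cm⁴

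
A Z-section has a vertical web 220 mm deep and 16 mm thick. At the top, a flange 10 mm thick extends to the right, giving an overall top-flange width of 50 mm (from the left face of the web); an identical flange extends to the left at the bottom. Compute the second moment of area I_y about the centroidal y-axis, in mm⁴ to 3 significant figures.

Break the section into simple shapes (no overlaps), measuring from the bottom-left corner of the bounding box.
Web: 16 × 220, A = 3 520 mm², x = 42 mm, Ī = 75 093 mm⁴.
Top flange (beyond web): 34 × 10, A = 340 mm², x = 67 mm, Ī = 32 753 mm⁴.
Bottom flange (beyond web): 34 × 10, A = 340 mm², x = 17 mm, Ī = 32 753 mm⁴.
Centroid: x̄ = ΣA·x / ΣA = 42 mm.
Transfer each piece to the centroidal y-axis using Ī + A·d² with d = x − 42:
  web: d = 0 mm → contributes +75 093 mm⁴
  top flange (beyond web): d = 25 mm → contributes +245 253 mm⁴
  bottom flange (beyond web): d = -25 mm → contributes +245 253 mm⁴
Total I = 565 600 mm⁴.

I_y ≈ 5.66 × 10⁵ mm⁴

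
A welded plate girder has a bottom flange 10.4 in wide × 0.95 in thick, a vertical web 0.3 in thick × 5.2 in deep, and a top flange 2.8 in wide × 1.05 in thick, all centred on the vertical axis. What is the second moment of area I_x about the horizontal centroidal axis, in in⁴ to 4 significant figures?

I_x ≈ 95.43 in⁴

Split into non-overlapping primitives; take the origin at the lower-left of the bounding box.
Bottom plate: 10.4 × 0.95, A = 9.88 in², y = 0.475 in, Ī = 0.743058 in⁴.
Web plate: 0.3 × 5.2, A = 1.56 in², y = 3.55 in, Ī = 3.5152 in⁴.
Top plate: 2.8 × 1.05, A = 2.94 in², y = 6.675 in, Ī = 0.270113 in⁴.
Centroid: ȳ = ΣA·y / ΣA = 2.07618 in.
Transfer each piece to the horizontal centroidal axis using Ī + A·d² with d = y − 2.07618:
  bottom plate: d = -1.60118 in → contributes +26.0732 in⁴
  web plate: d = 1.47382 in → contributes +6.90374 in⁴
  top plate: d = 4.59882 in → contributes +62.4485 in⁴
Total I = 95.4255 in⁴.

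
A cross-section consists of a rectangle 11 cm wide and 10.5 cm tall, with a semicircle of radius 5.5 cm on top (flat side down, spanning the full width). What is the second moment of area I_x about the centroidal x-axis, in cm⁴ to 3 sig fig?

I_x ≈ 3100 cm⁴

Treat the section as a set of non-overlapping primitives; coordinates are from the bounding-box lower-left.
Rectangular body: 11 × 10.5, A = 115.5 cm², y = 5.25 cm, Ī = 1061.2 cm⁴.
Semicircular cap: semicircle r = 5.5, A = 47.517 cm², y = 12.834 cm, Ī = 100.43 cm⁴.
Centroid: ȳ = ΣA·y / ΣA = 7.4607 cm.
Transfer each piece to the centroidal x-axis using Ī + A·d² with d = y − 7.4607:
  rectangular body: d = -2.2107 cm → contributes +1625.6 cm⁴
  semicircular cap: d = 5.3736 cm → contributes +1472.5 cm⁴
Total I = 3098.1 cm⁴.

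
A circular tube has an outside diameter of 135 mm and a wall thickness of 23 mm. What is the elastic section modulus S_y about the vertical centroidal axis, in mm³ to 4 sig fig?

Decompose the section into non-overlapping parts with the origin at the bottom-left of its bounding rectangle.
Outer circle: ⌀135, A = 14313.9 mm², x = 67.5 mm, Ī = 16 304 406 mm⁴.
Bore (subtracted): ⌀89, A = 6221.14 mm², x = 67.5 mm, Ī = 3 079 853 mm⁴.
By symmetry the centroid is at mid-width, x̄ = 67.5 mm.
All pieces are centred on the vertical centroidal axis, so I = ΣĪ (holes subtracted) = 13 224 553 mm⁴.
Extreme fibre distance c = 67.5 mm; S = I/c = 195 919 mm³.

S_y ≈ 1.959 × 10⁵ mm³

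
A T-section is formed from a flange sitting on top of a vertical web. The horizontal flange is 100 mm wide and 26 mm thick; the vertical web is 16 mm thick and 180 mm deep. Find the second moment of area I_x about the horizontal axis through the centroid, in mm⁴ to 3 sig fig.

I_x ≈ 2.24 × 10⁷ mm⁴

Split into non-overlapping primitives; take the origin at the lower-left of the bounding box.
Flange: 100 × 26, A = 2 600 mm², y = 193 mm, Ī = 146 467 mm⁴.
Web: 16 × 180, A = 2 880 mm², y = 90 mm, Ī = 7 776 000 mm⁴.
Centroid: ȳ = ΣA·y / ΣA = 138.87 mm.
Transfer each piece to the horizontal axis through the centroid using Ī + A·d² with d = y − 138.87:
  flange: d = 54.131 mm → contributes +7 765 005 mm⁴
  web: d = -48.869 mm → contributes +14 653 847 mm⁴
Total I = 22 418 852 mm⁴.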